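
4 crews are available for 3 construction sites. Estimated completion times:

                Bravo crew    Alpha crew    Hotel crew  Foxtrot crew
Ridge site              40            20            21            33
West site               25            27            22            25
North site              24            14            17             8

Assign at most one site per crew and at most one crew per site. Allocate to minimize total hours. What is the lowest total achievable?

This is a one-to-one assignment (minimum-cost bipartite matching).
Optimal: Alpha crew→Ridge site (20 hours), Hotel crew→West site (22 hours), Foxtrot crew→North site (8 hours) — total 20+22+8 = 50 hours.
Row-greedy (each crew in turn takes its cheapest remaining site) gives 66 hours, worse by 16.
Swapping Foxtrot crew↔Hotel crew (Foxtrot crew→West site 25 hours, Hotel crew→North site 17 hours) adds 12.
Checked against all permutations: 50 hours is optimal.

Minimum total: 50 hours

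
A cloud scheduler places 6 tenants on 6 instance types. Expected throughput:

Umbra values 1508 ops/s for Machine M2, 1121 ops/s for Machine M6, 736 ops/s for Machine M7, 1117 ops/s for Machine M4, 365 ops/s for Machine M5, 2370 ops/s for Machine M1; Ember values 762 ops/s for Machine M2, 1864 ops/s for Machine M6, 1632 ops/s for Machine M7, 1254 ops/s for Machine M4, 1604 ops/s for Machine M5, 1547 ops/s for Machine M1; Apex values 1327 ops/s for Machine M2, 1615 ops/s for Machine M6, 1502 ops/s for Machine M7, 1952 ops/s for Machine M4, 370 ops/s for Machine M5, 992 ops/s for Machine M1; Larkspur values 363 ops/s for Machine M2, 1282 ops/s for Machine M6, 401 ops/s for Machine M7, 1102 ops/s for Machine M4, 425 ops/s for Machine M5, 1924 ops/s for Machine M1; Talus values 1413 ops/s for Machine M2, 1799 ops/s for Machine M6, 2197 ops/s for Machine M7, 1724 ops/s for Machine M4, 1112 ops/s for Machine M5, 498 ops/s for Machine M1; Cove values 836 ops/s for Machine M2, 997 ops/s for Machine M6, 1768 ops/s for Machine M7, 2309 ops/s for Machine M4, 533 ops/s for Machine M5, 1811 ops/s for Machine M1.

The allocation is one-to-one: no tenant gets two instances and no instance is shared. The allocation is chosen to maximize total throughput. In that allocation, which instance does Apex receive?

Optimal: Umbra→Machine M2 (1508 ops/s), Ember→Machine M5 (1604 ops/s), Apex→Machine M6 (1615 ops/s), Larkspur→Machine M1 (1924 ops/s), Talus→Machine M7 (2197 ops/s), Cove→Machine M4 (2309 ops/s) — total 1508+1604+1615+1924+2197+2309 = 11157 ops/s.
Max-entry greedy (repeatedly take the single best remaining cell) gives 10492 ops/s, worse by 665.
Apex's own top instance is Machine M4 (1952 ops/s), but forcing Apex→Machine M4 and reassigning the rest optimally gives only 10555 ops/s — worse by 602.

Apex receives Machine M6.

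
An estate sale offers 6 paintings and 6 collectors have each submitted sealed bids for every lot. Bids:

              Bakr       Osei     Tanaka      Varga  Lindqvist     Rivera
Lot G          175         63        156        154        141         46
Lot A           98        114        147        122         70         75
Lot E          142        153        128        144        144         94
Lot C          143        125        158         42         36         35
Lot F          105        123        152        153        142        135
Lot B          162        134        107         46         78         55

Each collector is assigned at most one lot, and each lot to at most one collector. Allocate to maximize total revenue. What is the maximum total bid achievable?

This is a one-to-one assignment (maximum-weight bipartite matching).
Optimal: Bakr→Lot B ($162), Osei→Lot E ($153), Tanaka→Lot C ($158), Varga→Lot A ($122), Lindqvist→Lot G ($141), Rivera→Lot F ($135) — total 162+153+158+122+141+135 = $871.
Max-entry greedy (repeatedly take the single best remaining cell) gives $792, worse by 79.

Maximum total: $871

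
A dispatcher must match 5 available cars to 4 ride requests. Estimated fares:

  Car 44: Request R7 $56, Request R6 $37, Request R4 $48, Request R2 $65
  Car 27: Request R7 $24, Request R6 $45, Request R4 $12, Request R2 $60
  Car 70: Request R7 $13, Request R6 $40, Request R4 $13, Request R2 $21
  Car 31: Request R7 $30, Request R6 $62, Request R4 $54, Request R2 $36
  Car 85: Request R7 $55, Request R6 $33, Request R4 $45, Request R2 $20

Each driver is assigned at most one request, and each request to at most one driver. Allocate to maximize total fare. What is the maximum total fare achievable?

Max total: $225

Optimal: Car 85→Request R7 ($55), Car 31→Request R6 ($62), Car 44→Request R4 ($48), Car 27→Request R2 ($60) — total 55+62+48+60 = $225.
Max-entry greedy (repeatedly take the single best remaining cell) gives $195, worse by 30.
Next-best assignment: Car 44→Request R7, Car 31→Request R6, Car 85→Request R4, Car 27→Request R2 = $223.
Swapping Car 27↔Car 31 (Car 27→Request R6 $45, Car 31→Request R2 $36) loses 41.
Every other assignment is strictly worse.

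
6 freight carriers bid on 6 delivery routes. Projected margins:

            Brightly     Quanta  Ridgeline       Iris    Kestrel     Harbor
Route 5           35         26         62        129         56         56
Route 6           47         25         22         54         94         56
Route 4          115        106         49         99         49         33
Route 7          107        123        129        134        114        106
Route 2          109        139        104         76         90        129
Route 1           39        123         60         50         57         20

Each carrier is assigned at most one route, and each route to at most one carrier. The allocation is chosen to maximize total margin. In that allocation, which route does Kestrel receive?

Kestrel receives Route 6.

Optimal: Brightly→Route 4 ($115k), Quanta→Route 1 ($123k), Ridgeline→Route 7 ($129k), Iris→Route 5 ($129k), Kestrel→Route 6 ($94k), Harbor→Route 2 ($129k) — total 115+123+129+129+94+129 = $719k.
Column-greedy (each route in turn goes to its best remaining carrier) gives $626k, worse by 93.
Kestrel's own top route is Route 7 ($114k), but forcing Kestrel→Route 7 and reassigning the rest optimally gives only $641k — worse by 78.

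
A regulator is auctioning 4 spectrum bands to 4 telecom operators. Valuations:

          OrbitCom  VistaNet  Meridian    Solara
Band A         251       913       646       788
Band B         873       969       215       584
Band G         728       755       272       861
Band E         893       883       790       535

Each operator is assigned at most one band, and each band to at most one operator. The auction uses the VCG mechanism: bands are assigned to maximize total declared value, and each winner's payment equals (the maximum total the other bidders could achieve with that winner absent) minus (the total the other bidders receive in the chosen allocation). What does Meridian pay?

Meridian pays $76M.

Efficient allocation: OrbitCom→Band B ($873M), VistaNet→Band A ($913M), Meridian→Band E ($790M), Solara→Band G ($861M); total welfare W = $3437M.
Meridian receives Band E at value $790M, so the others get W − 790 = $2647M.
Without Meridian: best allocation of the remaining 3 bidders over all 4 bands is OrbitCom→Band E ($893M), VistaNet→Band B ($969M), Solara→Band G ($861M), total $2723M.
VCG payment = (others' best without Meridian) − (others' welfare with Meridian) = 2723 − 2647 = $76M.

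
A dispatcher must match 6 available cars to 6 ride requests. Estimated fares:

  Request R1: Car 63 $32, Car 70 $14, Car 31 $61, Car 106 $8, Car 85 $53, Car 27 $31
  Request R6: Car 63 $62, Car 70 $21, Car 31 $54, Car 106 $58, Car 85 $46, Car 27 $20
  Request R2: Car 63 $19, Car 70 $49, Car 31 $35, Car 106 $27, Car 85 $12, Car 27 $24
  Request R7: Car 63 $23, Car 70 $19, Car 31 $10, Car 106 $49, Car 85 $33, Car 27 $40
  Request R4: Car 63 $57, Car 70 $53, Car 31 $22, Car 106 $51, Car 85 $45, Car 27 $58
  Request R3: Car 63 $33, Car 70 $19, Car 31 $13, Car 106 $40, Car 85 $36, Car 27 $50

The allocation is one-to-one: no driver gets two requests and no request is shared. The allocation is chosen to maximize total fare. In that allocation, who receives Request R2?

Optimal: Car 63→Request R6 ($62), Car 70→Request R2 ($49), Car 31→Request R1 ($61), Car 106→Request R7 ($49), Car 85→Request R4 ($45), Car 27→Request R3 ($50) — total 62+49+61+49+45+50 = $316.
Max-entry greedy (repeatedly take the single best remaining cell) gives $315, worse by 1.
No other one-to-one assignment exceeds $316.
Car 70's own top request is Request R4 ($53), but forcing Car 70→Request R4 and reassigning the rest optimally gives only $302 — worse by 14.

Car 70 receives Request R2.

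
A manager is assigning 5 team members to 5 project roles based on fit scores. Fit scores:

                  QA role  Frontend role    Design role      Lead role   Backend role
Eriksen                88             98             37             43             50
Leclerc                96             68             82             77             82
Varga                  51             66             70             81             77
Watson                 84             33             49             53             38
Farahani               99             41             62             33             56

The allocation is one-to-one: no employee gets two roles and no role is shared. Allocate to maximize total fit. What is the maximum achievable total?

Maximum total: 409 pts

Optimal: Eriksen→Frontend role (98 pts), Leclerc→Design role (82 pts), Varga→Backend role (77 pts), Watson→Lead role (53 pts), Farahani→QA role (99 pts) — total 98+82+77+53+99 = 409 pts.
Row-greedy (each employee in turn takes its best remaining role) gives 380 pts, worse by 29.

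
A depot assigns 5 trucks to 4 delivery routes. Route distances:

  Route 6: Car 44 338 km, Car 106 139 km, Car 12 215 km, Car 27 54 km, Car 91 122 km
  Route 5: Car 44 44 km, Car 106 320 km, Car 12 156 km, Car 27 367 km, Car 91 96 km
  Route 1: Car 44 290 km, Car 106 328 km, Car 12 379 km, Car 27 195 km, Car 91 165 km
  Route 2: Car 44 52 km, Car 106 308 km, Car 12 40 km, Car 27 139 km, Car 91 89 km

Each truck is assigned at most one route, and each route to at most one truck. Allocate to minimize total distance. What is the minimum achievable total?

Minimum total: 303 km

This is a one-to-one assignment (minimum-cost bipartite matching).
Optimal: Car 27→Route 6 (54 km), Car 44→Route 5 (44 km), Car 91→Route 1 (165 km), Car 12→Route 2 (40 km) — total 54+44+165+40 = 303 km.
Row-greedy (each truck in turn takes its cheapest remaining route) gives 418 km, worse by 115.
Every other assignment is strictly worse.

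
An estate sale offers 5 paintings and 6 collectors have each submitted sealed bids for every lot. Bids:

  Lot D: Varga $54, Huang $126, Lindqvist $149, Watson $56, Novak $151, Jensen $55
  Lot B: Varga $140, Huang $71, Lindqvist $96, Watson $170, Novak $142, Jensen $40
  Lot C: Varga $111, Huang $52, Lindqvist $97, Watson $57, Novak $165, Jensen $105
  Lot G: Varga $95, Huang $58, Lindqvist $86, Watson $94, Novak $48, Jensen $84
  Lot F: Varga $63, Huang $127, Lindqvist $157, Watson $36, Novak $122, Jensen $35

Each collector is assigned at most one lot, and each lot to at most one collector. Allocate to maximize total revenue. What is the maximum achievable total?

Max total: $713

Optimal: Huang→Lot D ($126), Watson→Lot B ($170), Novak→Lot C ($165), Varga→Lot G ($95), Lindqvist→Lot F ($157) — total 126+170+165+95+157 = $713.
Row-greedy (each collector in turn takes its best remaining lot) gives $675, worse by 38.
Swapping Varga↔Huang (Varga→Lot D $54, Huang→Lot G $58) loses 109.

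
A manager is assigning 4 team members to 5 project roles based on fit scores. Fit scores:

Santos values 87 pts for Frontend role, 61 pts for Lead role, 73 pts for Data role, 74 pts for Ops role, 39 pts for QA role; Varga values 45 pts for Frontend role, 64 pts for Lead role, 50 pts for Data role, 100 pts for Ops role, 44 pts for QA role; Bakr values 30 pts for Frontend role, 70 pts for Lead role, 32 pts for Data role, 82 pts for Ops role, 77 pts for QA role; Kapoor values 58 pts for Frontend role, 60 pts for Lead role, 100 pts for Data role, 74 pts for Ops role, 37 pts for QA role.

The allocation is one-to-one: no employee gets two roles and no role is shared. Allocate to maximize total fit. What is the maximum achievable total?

Max total: 364 pts

Treat this as an assignment problem: match each employee to one role.
Optimal: Santos→Frontend role (87 pts), Varga→Ops role (100 pts), Bakr→QA role (77 pts), Kapoor→Data role (100 pts) — total 87+100+77+100 = 364 pts.
Column-greedy (each role in turn goes to its best remaining employee) gives 357 pts, worse by 7.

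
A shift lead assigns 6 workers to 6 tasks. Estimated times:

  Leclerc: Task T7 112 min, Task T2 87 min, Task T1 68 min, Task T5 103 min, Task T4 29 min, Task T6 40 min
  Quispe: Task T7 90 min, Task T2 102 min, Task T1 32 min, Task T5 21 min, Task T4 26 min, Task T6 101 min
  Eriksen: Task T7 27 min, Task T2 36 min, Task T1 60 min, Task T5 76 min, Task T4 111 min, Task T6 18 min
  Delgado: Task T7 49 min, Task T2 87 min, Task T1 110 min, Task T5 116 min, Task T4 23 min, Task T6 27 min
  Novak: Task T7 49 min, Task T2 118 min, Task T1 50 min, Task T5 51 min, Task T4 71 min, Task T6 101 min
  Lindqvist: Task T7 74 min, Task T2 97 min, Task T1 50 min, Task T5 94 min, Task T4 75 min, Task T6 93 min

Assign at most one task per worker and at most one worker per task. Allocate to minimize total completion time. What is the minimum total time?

Min total: 212 min

This is a one-to-one assignment (minimum-cost bipartite matching).
Optimal: Leclerc→Task T4 (29 min), Quispe→Task T5 (21 min), Eriksen→Task T2 (36 min), Delgado→Task T6 (27 min), Novak→Task T7 (49 min), Lindqvist→Task T1 (50 min) — total 29+21+36+27+49+50 = 212 min.
Row-greedy (each worker in turn takes its cheapest remaining task) gives 264 min, worse by 52.
Swapping Lindqvist↔Eriksen (Lindqvist→Task T2 97 min, Eriksen→Task T1 60 min) adds 71.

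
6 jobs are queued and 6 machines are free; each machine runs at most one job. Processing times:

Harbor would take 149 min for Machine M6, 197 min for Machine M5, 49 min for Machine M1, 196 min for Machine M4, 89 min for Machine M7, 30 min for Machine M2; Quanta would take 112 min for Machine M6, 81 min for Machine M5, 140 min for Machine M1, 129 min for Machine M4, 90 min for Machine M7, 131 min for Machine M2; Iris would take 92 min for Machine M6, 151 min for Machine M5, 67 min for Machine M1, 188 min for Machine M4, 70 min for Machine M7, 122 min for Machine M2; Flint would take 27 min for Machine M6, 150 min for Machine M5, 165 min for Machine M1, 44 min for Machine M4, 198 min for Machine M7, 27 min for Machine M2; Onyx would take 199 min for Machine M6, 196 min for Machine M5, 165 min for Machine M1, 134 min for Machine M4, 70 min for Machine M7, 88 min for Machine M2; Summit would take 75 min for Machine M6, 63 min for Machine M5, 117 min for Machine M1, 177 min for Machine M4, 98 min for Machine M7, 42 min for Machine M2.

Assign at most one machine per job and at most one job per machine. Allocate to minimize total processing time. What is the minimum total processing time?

Optimal: Harbor→Machine M2 (30 min), Quanta→Machine M5 (81 min), Iris→Machine M1 (67 min), Flint→Machine M4 (44 min), Onyx→Machine M7 (70 min), Summit→Machine M6 (75 min) — total 30+81+67+44+70+75 = 367 min.
Column-greedy (each machine in turn goes to its cheapest remaining job) gives 426 min, worse by 59.

Minimum total: 367 min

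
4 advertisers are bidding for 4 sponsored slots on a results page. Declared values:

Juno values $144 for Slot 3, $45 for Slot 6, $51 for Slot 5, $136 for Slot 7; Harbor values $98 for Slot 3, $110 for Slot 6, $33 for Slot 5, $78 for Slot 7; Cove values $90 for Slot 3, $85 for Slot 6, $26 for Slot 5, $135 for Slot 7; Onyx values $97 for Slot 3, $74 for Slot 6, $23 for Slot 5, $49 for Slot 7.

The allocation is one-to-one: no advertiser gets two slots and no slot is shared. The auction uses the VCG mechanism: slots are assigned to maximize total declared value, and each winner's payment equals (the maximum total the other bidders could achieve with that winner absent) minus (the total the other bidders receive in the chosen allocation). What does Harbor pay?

Efficient allocation: Juno→Slot 3 ($144), Harbor→Slot 6 ($110), Cove→Slot 7 ($135), Onyx→Slot 5 ($23); total welfare W = $412.
Harbor receives Slot 6 at value $110, so the others get W − 110 = $302.
Without Harbor: best allocation of the remaining 3 bidders over all 4 slots is Juno→Slot 3 ($144), Cove→Slot 7 ($135), Onyx→Slot 6 ($74), total $353.
VCG payment = (others' best without Harbor) − (others' welfare with Harbor) = 353 − 302 = $51.

Harbor pays $51.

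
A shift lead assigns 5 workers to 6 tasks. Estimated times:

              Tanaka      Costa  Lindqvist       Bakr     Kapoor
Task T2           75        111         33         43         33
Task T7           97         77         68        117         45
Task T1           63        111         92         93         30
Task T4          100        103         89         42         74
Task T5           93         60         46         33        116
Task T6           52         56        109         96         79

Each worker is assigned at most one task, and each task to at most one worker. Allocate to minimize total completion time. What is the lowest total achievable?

Optimal: Tanaka→Task T6 (52 min), Costa→Task T5 (60 min), Lindqvist→Task T2 (33 min), Bakr→Task T4 (42 min), Kapoor→Task T1 (30 min) — total 52+60+33+42+30 = 217 min.
Min-entry greedy (repeatedly take the single cheapest remaining cell) gives 225 min, worse by 8.
Next-best assignment: Tanaka→Task T6, Costa→Task T7, Lindqvist→Task T2, Bakr→Task T5, Kapoor→Task T1 = 225 min.
Swapping Lindqvist↔Tanaka (Lindqvist→Task T6 109 min, Tanaka→Task T2 75 min) adds 99.
Checked against all permutations: 217 min is optimal.

Min total: 217 min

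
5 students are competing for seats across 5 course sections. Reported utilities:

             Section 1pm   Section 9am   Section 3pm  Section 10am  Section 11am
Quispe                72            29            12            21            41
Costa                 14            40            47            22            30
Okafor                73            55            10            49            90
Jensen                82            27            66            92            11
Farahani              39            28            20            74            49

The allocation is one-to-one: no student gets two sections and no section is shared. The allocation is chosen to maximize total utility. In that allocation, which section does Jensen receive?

Jensen receives Section 3pm.

Treat this as an assignment problem: match each student to one section.
Optimal: Quispe→Section 1pm (72 points), Costa→Section 9am (40 points), Okafor→Section 11am (90 points), Jensen→Section 3pm (66 points), Farahani→Section 10am (74 points) — total 72+40+90+66+74 = 342 points.
Next-best assignment: Quispe→Section 1pm, Costa→Section 3pm, Okafor→Section 11am, Jensen→Section 10am, Farahani→Section 9am = 329 points.
Jensen's own top section is Section 10am (92 points), but forcing Jensen→Section 10am and reassigning the rest optimally gives only 329 points — worse by 13.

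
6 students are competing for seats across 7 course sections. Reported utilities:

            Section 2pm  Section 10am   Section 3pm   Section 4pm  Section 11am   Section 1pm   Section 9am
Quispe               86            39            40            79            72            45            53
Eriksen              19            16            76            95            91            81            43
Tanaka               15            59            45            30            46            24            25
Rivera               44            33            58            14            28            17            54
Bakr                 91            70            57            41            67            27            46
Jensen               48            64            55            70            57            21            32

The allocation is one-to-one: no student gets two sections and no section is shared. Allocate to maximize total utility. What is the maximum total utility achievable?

Optimal: Quispe→Section 11am (72 points), Eriksen→Section 1pm (81 points), Tanaka→Section 10am (59 points), Rivera→Section 3pm (58 points), Bakr→Section 2pm (91 points), Jensen→Section 4pm (70 points) — total 72+81+59+58+91+70 = 431 points.
Next-best assignment: Quispe→Section 4pm, Eriksen→Section 11am, Tanaka→Section 10am, Rivera→Section 9am, Bakr→Section 2pm, Jensen→Section 3pm = 429 points.

Maximum total: 431 points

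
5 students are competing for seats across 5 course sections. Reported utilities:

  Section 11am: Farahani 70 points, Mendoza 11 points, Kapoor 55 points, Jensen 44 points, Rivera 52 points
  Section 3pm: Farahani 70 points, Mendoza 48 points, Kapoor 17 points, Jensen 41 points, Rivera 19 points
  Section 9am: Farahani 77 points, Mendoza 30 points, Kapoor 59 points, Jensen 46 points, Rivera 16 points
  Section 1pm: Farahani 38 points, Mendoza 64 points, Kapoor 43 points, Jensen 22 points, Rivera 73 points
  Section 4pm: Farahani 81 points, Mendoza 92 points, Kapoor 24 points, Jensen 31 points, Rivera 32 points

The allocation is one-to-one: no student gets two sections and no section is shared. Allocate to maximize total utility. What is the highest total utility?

Optimal: Farahani→Section 3pm (70 points), Mendoza→Section 4pm (92 points), Kapoor→Section 9am (59 points), Jensen→Section 11am (44 points), Rivera→Section 1pm (73 points) — total 70+92+59+44+73 = 338 points.

Maximum total: 338 points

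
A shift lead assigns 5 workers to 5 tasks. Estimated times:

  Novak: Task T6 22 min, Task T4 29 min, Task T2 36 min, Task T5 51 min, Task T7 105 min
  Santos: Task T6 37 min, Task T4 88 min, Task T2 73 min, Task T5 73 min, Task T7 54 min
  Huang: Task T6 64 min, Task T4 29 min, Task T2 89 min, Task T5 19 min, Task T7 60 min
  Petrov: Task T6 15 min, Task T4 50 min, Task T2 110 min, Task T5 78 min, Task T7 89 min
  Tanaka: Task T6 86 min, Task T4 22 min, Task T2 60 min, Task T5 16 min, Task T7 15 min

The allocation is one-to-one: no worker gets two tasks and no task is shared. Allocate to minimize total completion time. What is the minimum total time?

Treat this as an assignment problem: match each worker to one task.
Optimal: Novak→Task T2 (36 min), Santos→Task T7 (54 min), Huang→Task T5 (19 min), Petrov→Task T6 (15 min), Tanaka→Task T4 (22 min) — total 36+54+19+15+22 = 146 min.
Next-best assignment: Novak→Task T2, Santos→Task T7, Huang→Task T4, Petrov→Task T6, Tanaka→Task T5 = 150 min.
Swapping Huang↔Tanaka (Huang→Task T4 29 min, Tanaka→Task T5 16 min) adds 4.
Checked against all permutations: 146 min is optimal.

Min total: 146 min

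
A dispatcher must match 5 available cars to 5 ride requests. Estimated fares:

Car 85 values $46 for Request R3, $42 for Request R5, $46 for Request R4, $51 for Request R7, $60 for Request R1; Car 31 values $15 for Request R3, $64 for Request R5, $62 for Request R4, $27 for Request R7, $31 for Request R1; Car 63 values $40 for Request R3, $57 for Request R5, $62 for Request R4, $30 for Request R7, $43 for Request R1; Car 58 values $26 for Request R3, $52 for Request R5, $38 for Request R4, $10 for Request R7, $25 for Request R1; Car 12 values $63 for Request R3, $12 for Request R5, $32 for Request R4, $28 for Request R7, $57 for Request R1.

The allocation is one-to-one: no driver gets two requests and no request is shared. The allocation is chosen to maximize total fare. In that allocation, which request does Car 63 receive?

Car 63 receives Request R1.

Optimal: Car 85→Request R7 ($51), Car 31→Request R4 ($62), Car 63→Request R1 ($43), Car 58→Request R5 ($52), Car 12→Request R3 ($63) — total 51+62+43+52+63 = $271.
Every other assignment is strictly worse.
Car 63's own top request is Request R4 ($62), but forcing Car 63→Request R4 and reassigning the rest optimally gives only $265 — worse by 6.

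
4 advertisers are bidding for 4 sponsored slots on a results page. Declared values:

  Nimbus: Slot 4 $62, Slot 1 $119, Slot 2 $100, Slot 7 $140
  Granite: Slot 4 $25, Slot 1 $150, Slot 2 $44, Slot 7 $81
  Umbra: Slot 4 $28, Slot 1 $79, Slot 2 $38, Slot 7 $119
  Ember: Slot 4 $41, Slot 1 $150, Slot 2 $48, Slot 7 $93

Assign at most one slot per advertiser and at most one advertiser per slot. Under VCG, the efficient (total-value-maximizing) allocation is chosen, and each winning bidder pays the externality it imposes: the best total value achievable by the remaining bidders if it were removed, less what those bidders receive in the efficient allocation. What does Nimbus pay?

Efficient allocation: Nimbus→Slot 2 ($100), Granite→Slot 1 ($150), Umbra→Slot 7 ($119), Ember→Slot 4 ($41); total welfare W = $410.
Nimbus receives Slot 2 at value $100, so the others get W − 100 = $310.
Without Nimbus: best allocation of the remaining 3 bidders over all 4 slots is Granite→Slot 1 ($150), Umbra→Slot 7 ($119), Ember→Slot 2 ($48), total $317.
VCG payment = (others' best without Nimbus) − (others' welfare with Nimbus) = 317 − 310 = $7.

Nimbus pays $7.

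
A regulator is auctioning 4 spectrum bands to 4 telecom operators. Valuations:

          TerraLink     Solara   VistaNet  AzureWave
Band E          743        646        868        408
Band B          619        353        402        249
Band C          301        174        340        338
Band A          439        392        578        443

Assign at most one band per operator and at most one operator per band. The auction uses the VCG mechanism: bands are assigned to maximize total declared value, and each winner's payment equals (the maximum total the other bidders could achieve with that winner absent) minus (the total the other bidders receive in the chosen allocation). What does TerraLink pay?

TerraLink pays $66M.

Efficient allocation: TerraLink→Band B ($619M), Solara→Band A ($392M), VistaNet→Band E ($868M), AzureWave→Band C ($338M); total welfare W = $2217M.
TerraLink receives Band B at value $619M, so the others get W − 619 = $1598M.
Without TerraLink: best allocation of the remaining 3 bidders over all 4 bands is Solara→Band B ($353M), VistaNet→Band E ($868M), AzureWave→Band A ($443M), total $1664M.
VCG payment = (others' best without TerraLink) − (others' welfare with TerraLink) = 1664 − 1598 = $66M.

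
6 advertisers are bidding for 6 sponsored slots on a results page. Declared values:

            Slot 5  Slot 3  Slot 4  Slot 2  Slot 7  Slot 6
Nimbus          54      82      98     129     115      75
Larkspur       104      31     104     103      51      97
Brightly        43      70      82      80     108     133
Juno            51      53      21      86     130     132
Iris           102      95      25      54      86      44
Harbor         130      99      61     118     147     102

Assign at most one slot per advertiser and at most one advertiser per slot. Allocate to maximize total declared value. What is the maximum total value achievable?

Treat this as an assignment problem: match each advertiser to one slot.
Optimal: Nimbus→Slot 2 ($129), Larkspur→Slot 4 ($104), Brightly→Slot 6 ($133), Juno→Slot 7 ($130), Iris→Slot 3 ($95), Harbor→Slot 5 ($130) — total 129+104+133+130+95+130 = $721.
Max-entry greedy (repeatedly take the single best remaining cell) gives $629, worse by 92.
Swapping Juno↔Harbor (Juno→Slot 5 $51, Harbor→Slot 7 $147) loses 62.

Max total: $721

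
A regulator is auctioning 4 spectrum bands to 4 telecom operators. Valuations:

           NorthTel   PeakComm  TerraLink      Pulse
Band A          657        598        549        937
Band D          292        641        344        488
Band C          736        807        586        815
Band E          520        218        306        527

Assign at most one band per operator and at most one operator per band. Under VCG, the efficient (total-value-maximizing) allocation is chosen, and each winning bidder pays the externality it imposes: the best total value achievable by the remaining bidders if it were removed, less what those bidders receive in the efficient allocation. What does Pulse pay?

Efficient allocation: NorthTel→Band E ($520M), PeakComm→Band D ($641M), TerraLink→Band C ($586M), Pulse→Band A ($937M); total welfare W = $2684M.
Pulse receives Band A at value $937M, so the others get W − 937 = $1747M.
Without Pulse: best allocation of the remaining 3 bidders over all 4 bands is NorthTel→Band C ($736M), PeakComm→Band D ($641M), TerraLink→Band A ($549M), total $1926M.
VCG payment = (others' best without Pulse) − (others' welfare with Pulse) = 1926 − 1747 = $179M.

Pulse pays $179M.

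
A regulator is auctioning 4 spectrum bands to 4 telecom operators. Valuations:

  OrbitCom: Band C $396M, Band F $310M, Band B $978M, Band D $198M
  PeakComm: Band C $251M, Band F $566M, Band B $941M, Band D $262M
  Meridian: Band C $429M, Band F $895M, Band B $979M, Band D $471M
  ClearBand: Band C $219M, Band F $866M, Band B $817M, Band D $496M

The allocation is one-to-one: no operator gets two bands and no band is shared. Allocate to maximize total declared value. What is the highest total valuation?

Maximum total: $2728M

Optimal: OrbitCom→Band C ($396M), PeakComm→Band B ($941M), Meridian→Band F ($895M), ClearBand→Band D ($496M) — total 396+941+895+496 = $2728M.
Max-entry greedy (repeatedly take the single best remaining cell) gives $2503M, worse by 225.
Swapping OrbitCom↔ClearBand (OrbitCom→Band D $198M, ClearBand→Band C $219M) loses 475.
No other one-to-one assignment exceeds $2728M.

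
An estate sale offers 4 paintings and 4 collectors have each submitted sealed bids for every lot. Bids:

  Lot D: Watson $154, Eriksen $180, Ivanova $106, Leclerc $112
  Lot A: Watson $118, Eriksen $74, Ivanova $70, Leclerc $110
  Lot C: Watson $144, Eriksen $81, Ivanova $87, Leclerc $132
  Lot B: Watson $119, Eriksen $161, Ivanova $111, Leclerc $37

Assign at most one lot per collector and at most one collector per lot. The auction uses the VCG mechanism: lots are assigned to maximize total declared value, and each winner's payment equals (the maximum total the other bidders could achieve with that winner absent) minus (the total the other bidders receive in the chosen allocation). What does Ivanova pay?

Ivanova pays $13.

Efficient allocation: Watson→Lot C ($144), Eriksen→Lot D ($180), Ivanova→Lot B ($111), Leclerc→Lot A ($110); total welfare W = $545.
Ivanova receives Lot B at value $111, so the others get W − 111 = $434.
Without Ivanova: best allocation of the remaining 3 bidders over all 4 lots is Watson→Lot D ($154), Eriksen→Lot B ($161), Leclerc→Lot C ($132), total $447.
VCG payment = (others' best without Ivanova) − (others' welfare with Ivanova) = 447 − 434 = $13.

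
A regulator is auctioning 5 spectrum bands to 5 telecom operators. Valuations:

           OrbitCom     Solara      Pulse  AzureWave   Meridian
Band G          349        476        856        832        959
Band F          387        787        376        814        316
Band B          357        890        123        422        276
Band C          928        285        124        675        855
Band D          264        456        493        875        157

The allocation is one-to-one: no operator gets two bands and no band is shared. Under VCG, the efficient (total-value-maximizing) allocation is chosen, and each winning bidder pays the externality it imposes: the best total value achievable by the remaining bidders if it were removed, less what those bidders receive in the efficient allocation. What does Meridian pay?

Meridian pays $424M.

Efficient allocation: OrbitCom→Band C ($928M), Solara→Band B ($890M), Pulse→Band D ($493M), AzureWave→Band F ($814M), Meridian→Band G ($959M); total welfare W = $4084M.
Meridian receives Band G at value $959M, so the others get W − 959 = $3125M.
Without Meridian: best allocation of the remaining 4 bidders over all 5 bands is OrbitCom→Band C ($928M), Solara→Band B ($890M), Pulse→Band G ($856M), AzureWave→Band D ($875M), total $3549M.
VCG payment = (others' best without Meridian) − (others' welfare with Meridian) = 3549 − 3125 = $424M.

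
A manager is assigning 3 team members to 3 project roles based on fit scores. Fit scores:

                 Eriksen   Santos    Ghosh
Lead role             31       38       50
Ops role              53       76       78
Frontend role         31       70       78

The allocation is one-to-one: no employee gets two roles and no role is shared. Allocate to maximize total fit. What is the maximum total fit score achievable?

Max total: 185 pts

This is the linear assignment problem.
Optimal: Eriksen→Lead role (31 pts), Santos→Ops role (76 pts), Ghosh→Frontend role (78 pts) — total 31+76+78 = 185 pts.
Row-greedy (each employee in turn takes its best remaining role) gives 173 pts, worse by 12.
Next-best assignment: Eriksen→Lead role, Santos→Frontend role, Ghosh→Ops role = 179 pts.
Swapping Santos↔Eriksen (Santos→Lead role 38 pts, Eriksen→Ops role 53 pts) loses 16.
No other one-to-one assignment exceeds 185 pts.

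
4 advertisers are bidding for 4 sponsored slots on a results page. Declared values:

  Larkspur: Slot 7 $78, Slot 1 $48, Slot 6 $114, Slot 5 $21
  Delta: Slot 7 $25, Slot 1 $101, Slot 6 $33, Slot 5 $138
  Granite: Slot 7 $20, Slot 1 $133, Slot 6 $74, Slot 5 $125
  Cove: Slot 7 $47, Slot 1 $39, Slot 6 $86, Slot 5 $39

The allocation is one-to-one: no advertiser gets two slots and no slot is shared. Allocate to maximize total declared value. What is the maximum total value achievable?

Optimal: Larkspur→Slot 7 ($78), Delta→Slot 5 ($138), Granite→Slot 1 ($133), Cove→Slot 6 ($86) — total 78+138+133+86 = $435.
Row-greedy (each advertiser in turn takes its best remaining slot) gives $432, worse by 3.
Swapping Granite↔Delta (Granite→Slot 5 $125, Delta→Slot 1 $101) loses 45.
Every other assignment is strictly worse.

Maximum total: $435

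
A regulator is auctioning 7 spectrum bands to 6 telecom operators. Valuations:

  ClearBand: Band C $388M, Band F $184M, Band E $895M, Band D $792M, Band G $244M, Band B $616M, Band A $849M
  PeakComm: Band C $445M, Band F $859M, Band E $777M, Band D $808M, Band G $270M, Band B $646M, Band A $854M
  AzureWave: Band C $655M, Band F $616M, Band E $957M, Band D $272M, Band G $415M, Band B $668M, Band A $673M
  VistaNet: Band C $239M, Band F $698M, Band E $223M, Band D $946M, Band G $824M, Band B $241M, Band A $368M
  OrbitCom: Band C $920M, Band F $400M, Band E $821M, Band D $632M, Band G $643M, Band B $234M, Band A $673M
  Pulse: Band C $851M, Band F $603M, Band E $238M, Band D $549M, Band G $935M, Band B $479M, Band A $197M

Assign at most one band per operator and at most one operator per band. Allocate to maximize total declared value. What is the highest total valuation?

This is the linear assignment problem.
Optimal: ClearBand→Band A ($849M), PeakComm→Band F ($859M), AzureWave→Band E ($957M), VistaNet→Band D ($946M), OrbitCom→Band C ($920M), Pulse→Band G ($935M) — total 849+859+957+946+920+935 = $5466M.
Row-greedy (each operator in turn takes its best remaining band) gives $5228M, worse by 238.
Checked against all permutations: $5466M is optimal.

Max total: $5466M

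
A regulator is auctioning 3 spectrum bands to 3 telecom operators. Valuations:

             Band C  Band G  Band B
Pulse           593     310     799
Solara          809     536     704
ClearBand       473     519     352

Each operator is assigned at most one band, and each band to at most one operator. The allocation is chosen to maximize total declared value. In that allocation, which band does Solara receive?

Treat this as an assignment problem: match each operator to one band.
Optimal: Pulse→Band B ($799M), Solara→Band C ($809M), ClearBand→Band G ($519M) — total 799+809+519 = $2127M.
Next-best assignment: Pulse→Band C, Solara→Band B, ClearBand→Band G = $1816M.
No other one-to-one assignment exceeds $2127M.

Solara receives Band C.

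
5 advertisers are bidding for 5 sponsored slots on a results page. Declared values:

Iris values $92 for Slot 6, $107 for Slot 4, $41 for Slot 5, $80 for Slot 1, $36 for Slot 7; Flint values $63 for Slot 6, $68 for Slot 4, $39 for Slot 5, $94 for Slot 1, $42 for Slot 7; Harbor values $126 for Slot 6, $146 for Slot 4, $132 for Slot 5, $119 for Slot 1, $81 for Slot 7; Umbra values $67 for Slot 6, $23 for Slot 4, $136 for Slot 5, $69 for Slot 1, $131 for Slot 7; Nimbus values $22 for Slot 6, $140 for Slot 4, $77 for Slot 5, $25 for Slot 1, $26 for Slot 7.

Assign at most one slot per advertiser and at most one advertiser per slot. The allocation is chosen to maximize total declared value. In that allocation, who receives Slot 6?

Iris receives Slot 6.

Treat this as an assignment problem: match each advertiser to one slot.
Optimal: Iris→Slot 6 ($92), Flint→Slot 1 ($94), Harbor→Slot 5 ($132), Umbra→Slot 7 ($131), Nimbus→Slot 4 ($140) — total 92+94+132+131+140 = $589.
Max-entry greedy (repeatedly take the single best remaining cell) gives $494, worse by 95.
Next-best assignment: Iris→Slot 1, Flint→Slot 6, Harbor→Slot 5, Umbra→Slot 7, Nimbus→Slot 4 = $546.
Swapping Nimbus↔Flint (Nimbus→Slot 1 $25, Flint→Slot 4 $68) loses 141.
Iris's own top slot is Slot 4 ($107), but forcing Iris→Slot 4 and reassigning the rest optimally gives only $535 — worse by 54.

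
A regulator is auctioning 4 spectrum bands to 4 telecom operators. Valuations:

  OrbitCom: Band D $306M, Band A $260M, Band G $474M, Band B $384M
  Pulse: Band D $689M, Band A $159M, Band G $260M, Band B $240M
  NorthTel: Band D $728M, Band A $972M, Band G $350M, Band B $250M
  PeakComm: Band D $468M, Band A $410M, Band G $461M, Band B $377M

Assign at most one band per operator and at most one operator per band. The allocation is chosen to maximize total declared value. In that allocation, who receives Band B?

Treat this as an assignment problem: match each operator to one band.
Optimal: OrbitCom→Band G ($474M), Pulse→Band D ($689M), NorthTel→Band A ($972M), PeakComm→Band B ($377M) — total 474+689+972+377 = $2512M.
Column-greedy (each band in turn goes to its best remaining operator) gives $1852M, worse by 660.
Every other assignment is strictly worse.
PeakComm's own top band is Band D ($468M), but forcing PeakComm→Band D and reassigning the rest optimally gives only $2154M — worse by 358.

PeakComm receives Band B.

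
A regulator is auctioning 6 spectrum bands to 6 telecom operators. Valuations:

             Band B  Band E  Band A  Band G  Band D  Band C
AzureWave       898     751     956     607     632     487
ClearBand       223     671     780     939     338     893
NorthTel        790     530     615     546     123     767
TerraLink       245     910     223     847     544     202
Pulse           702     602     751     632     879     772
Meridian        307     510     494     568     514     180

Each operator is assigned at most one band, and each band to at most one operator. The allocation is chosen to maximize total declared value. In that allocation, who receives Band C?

Optimal: AzureWave→Band A ($956M), ClearBand→Band C ($893M), NorthTel→Band B ($790M), TerraLink→Band E ($910M), Pulse→Band D ($879M), Meridian→Band G ($568M) — total 956+893+790+910+879+568 = $4996M.
Max-entry greedy (repeatedly take the single best remaining cell) gives $4654M, worse by 342.
Every other assignment is strictly worse.
ClearBand's own top band is Band G ($939M), but forcing ClearBand→Band G and reassigning the rest optimally gives only $4887M — worse by 109.

ClearBand receives Band C.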